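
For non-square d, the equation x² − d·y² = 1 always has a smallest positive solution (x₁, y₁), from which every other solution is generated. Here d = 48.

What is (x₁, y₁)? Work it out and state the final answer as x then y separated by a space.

7 1

√48 = [6; 1,12, …], period ℓ=2 (even) → k=1
step 0: (6, 1)  from 6·(1,0) + (0,1)
step 1: (7, 1)  from 1·(6,1) + (1,0)
→ (7, 1).  Check: 7²=49, 48·1²=48, difference 1.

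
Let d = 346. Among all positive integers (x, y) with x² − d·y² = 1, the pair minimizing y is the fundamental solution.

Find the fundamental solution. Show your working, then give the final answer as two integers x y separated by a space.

17299 930

d=346: √d = [18; 1,1,1,1,36] (ℓ=5, odd), read p_9/q_9
k=0  a_k=18  p_k/q_k = 18/1
k=1  a_k=1  p_k/q_k = 19/1
k=2  a_k=1  p_k/q_k = 37/2
k=3  a_k=1  p_k/q_k = 56/3
k=4  a_k=1  p_k/q_k = 93/5
k=5  a_k=36  p_k/q_k = 3404/183
…
k=7  a_k=1  p_k/q_k = 6901/371
k=8  a_k=1  p_k/q_k = 10398/559
k=9  a_k=1  p_k/q_k = 17299/930
(x₁, y₁) = (17299, 930);  17299² − 346·930² = 1 ✓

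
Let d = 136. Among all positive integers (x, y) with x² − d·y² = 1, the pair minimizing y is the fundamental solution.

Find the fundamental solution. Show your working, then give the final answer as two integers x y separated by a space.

d=136: √d = [11; 1,1,1,22] (ℓ=4, even), read p_3/q_3
i=0: a=11 ⇒ p=11, q=1
i=1: a=1 ⇒ p=12, q=1
i=2: a=1 ⇒ p=23, q=2
i=3: a=1 ⇒ p=35, q=3
fundamental: x₁=35, y₁=3  (since 1225 − 136·9 = 1)

35 3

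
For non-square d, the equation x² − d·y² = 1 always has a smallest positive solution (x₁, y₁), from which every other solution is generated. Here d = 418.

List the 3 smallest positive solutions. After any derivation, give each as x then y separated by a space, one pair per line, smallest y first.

[20; 2,4,20,4,2,40] for √418; ℓ=6 ⇒ convergent index 5
a_0=20:  p_0=20·1+0=20,  q_0=20·0+1=1
a_1=2:  p_1=2·20+1=41,  q_1=2·1+0=2
…
a_3=20:  p_3=20·184+41=3721,  q_3=20·9+2=182
a_4=4:  p_4=4·3721+184=15068,  q_4=4·182+9=737
a_5=2:  p_5=2·15068+3721=33857,  q_5=2·737+182=1656
fundamental: x₁=33857, y₁=1656  (since 1146296449 − 418·2742336 = 1)
(x_2, y_2) = (33857·33857 + 418·1656·1656, 33857·1656 + 1656·33857) = (2292592897, 112134384)
(x_3, y_3) = (33857·2292592897 + 418·1656·112134384, 33857·112134384 + 1656·2292592897) = (155240635393601, 7593067676520)

33857 1656
2292592897 112134384
155240635393601 7593067676520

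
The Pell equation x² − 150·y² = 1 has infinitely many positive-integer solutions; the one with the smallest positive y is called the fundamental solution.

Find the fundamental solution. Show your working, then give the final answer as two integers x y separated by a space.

d=150: √d = [12; 4,24] (ℓ=2, even), read p_1/q_1
step 0: (12, 1)  from 12·(1,0) + (0,1)
step 1: (49, 4)  from 4·(12,1) + (1,0)
(x₁, y₁) = (49, 4);  49² − 150·4² = 1 ✓

49 4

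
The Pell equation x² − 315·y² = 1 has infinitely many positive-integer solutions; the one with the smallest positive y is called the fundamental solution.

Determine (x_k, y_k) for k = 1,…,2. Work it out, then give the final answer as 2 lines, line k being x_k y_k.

[17; 1,2,1,34] for √315; ℓ=4 ⇒ convergent index 3
step 0: (17, 1)  from 17·(1,0) + (0,1)
step 1: (18, 1)  from 1·(17,1) + (1,0)
step 2: (53, 3)  from 2·(18,1) + (17,1)
step 3: (71, 4)  from 1·(53,3) + (18,1)
→ (71, 4).  Check: 71²=5041, 315·4²=5040, difference 1.
(71+4√315)^2 = 10081 + 568√315

71 4
10081 568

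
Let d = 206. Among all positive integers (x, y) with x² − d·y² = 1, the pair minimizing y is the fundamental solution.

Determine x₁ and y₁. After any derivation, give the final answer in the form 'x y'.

d=206: √d = [14; 2,1,5,14,5,1,2,28] (ℓ=8, even), read p_7/q_7
step 0: (14, 1)  from 14·(1,0) + (0,1)
…
step 2: (43, 3)  from 1·(29,2) + (14,1)
step 3: (244, 17)  from 5·(43,3) + (29,2)
step 4: (3459, 241)  from 14·(244,17) + (43,3)
step 5: (17539, 1222)  from 5·(3459,241) + (244,17)
step 6: (20998, 1463)  from 1·(17539,1222) + (3459,241)
step 7: (59535, 4148)  from 2·(20998,1463) + (17539,1222)
fundamental: x₁=59535, y₁=4148  (since 3544416225 − 206·17205904 = 1)

59535 4148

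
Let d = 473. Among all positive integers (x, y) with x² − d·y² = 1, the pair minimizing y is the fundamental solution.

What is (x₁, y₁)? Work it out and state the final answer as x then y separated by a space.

87 4

√473 = [21; 1,2,1,42, …], period ℓ=4 (even) → k=3
i=0: a=21 ⇒ p=21, q=1
i=1: a=1 ⇒ p=22, q=1
i=2: a=2 ⇒ p=65, q=3
i=3: a=1 ⇒ p=87, q=4
fundamental: x₁=87, y₁=4  (since 7569 − 473·16 = 1)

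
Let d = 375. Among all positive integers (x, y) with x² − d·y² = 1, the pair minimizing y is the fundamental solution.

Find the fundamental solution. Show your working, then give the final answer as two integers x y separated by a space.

15124 781

[19; 2,1,2,1,5,1,2,1,2,38] for √375; ℓ=10 ⇒ convergent index 9
k=0  a_k=19  p_k/q_k = 19/1
k=1  a_k=2  p_k/q_k = 39/2
…
k=3  a_k=2  p_k/q_k = 155/8
…
k=7  a_k=2  p_k/q_k = 4086/211
k=8  a_k=1  p_k/q_k = 5519/285
k=9  a_k=2  p_k/q_k = 15124/781
fundamental: x₁=15124, y₁=781  (since 228735376 − 375·609961 = 1)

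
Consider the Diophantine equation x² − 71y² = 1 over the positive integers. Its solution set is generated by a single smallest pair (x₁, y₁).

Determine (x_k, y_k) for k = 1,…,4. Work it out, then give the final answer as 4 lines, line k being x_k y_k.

3480 413
24220799 2874480
168576757560 20006380387
1173294208396801 139244404619040

[8; 2,2,1,7,1,2,2,16] for √71; ℓ=8 ⇒ convergent index 7
a_0=8:  p_0=8·1+0=8,  q_0=8·0+1=1
a_1=2:  p_1=2·8+1=17,  q_1=2·1+0=2
a_2=2:  p_2=2·17+8=42,  q_2=2·2+1=5
a_3=1:  p_3=1·42+17=59,  q_3=1·5+2=7
a_4=7:  p_4=7·59+42=455,  q_4=7·7+5=54
a_5=1:  p_5=1·455+59=514,  q_5=1·54+7=61
a_6=2:  p_6=2·514+455=1483,  q_6=2·61+54=176
a_7=2:  p_7=2·1483+514=3480,  q_7=2·176+61=413
(x₁, y₁) = (3480, 413);  3480² − 71·413² = 1 ✓
(3480+413√71)^2 = 24220799 + 2874480√71
(3480+413√71)^3 = 168576757560 + 20006380387√71
(3480+413√71)^4 = 1173294208396801 + 139244404619040√71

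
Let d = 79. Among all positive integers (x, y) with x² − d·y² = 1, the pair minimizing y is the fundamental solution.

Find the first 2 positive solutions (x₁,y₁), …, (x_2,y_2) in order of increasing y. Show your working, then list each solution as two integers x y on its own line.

√79 → a₀=8, period (1,7,1,16); ℓ=4 even so k=3
i=0: a=8 ⇒ p=8, q=1
i=1: a=1 ⇒ p=9, q=1
i=2: a=7 ⇒ p=71, q=8
i=3: a=1 ⇒ p=80, q=9
(x₁, y₁) = (80, 9);  80² − 79·9² = 1 ✓
(x_2, y_2) = (80·80 + 79·9·9, 80·9 + 9·80) = (12799, 1440)

80 9
12799 1440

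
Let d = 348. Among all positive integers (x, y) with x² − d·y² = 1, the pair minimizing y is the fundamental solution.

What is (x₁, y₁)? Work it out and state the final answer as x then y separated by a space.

1567 84

√348 = [18; 1,1,1,8,1,1,1,36, …], period ℓ=8 (even) → k=7
step 0: (18, 1)  from 18·(1,0) + (0,1)
…
step 2: (37, 2)  from 1·(19,1) + (18,1)
…
step 4: (485, 26)  from 8·(56,3) + (37,2)
…
step 6: (1026, 55)  from 1·(541,29) + (485,26)
step 7: (1567, 84)  from 1·(1026,55) + (541,29)
fundamental: x₁=1567, y₁=84  (since 2455489 − 348·7056 = 1)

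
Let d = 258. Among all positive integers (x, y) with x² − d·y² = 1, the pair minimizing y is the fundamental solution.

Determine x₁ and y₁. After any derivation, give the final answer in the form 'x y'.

[16; 16,32] for √258; ℓ=2 ⇒ convergent index 1
i=0: a=16 ⇒ p=16, q=1
i=1: a=16 ⇒ p=257, q=16
fundamental: x₁=257, y₁=16  (since 66049 − 258·256 = 1)

257 16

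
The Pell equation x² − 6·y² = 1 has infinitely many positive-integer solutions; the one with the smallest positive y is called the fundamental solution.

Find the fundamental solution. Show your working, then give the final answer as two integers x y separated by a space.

5 2

√6 → a₀=2, period (2,4); ℓ=2 even so k=1
step 0: (2, 1)  from 2·(1,0) + (0,1)
step 1: (5, 2)  from 2·(2,1) + (1,0)
(x₁, y₁) = (5, 2);  5² − 6·2² = 1 ✓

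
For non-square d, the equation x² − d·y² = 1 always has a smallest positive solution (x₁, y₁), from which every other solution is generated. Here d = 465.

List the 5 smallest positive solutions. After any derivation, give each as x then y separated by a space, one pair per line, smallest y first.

15871 736
503777281 23362112
15990898437631 741560158368
507583097703505921 23538602523554944
16111702671313786506751 747162320561120874080

d=465: √d = [21; 1,1,3,2,2,2,3,1,1,42] (ℓ=10, even), read p_9/q_9
k=0  a_k=21  p_k/q_k = 21/1
k=1  a_k=1  p_k/q_k = 22/1
…
k=3  a_k=3  p_k/q_k = 151/7
k=4  a_k=2  p_k/q_k = 345/16
k=5  a_k=2  p_k/q_k = 841/39
k=6  a_k=2  p_k/q_k = 2027/94
…
k=8  a_k=1  p_k/q_k = 8949/415
k=9  a_k=1  p_k/q_k = 15871/736
→ (15871, 736).  Check: 15871²=251888641, 465·736²=251888640, difference 1.
k=2:  x_2 = 15871·15871+465·736·736 = 503777281,  y_2 = 15871·736+736·15871 = 23362112
k=3:  x_3 = 15871·503777281+465·736·23362112 = 15990898437631,  y_3 = 15871·23362112+736·503777281 = 741560158368
k=4:  x_4 = 15871·15990898437631+465·736·741560158368 = 507583097703505921,  y_4 = 15871·741560158368+736·15990898437631 = 23538602523554944
k=5:  x_5 = 15871·507583097703505921+465·736·23538602523554944 = 16111702671313786506751,  y_5 = 15871·23538602523554944+736·507583097703505921 = 747162320561120874080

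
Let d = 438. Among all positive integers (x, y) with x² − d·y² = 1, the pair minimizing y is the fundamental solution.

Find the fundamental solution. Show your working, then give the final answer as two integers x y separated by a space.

293 14

√438 → a₀=20, period (1,12,1,40); ℓ=4 even so k=3
a_0=20:  p_0=20·1+0=20,  q_0=20·0+1=1
…
a_2=12:  p_2=12·21+20=272,  q_2=12·1+1=13
a_3=1:  p_3=1·272+21=293,  q_3=1·13+1=14
→ (293, 14).  Check: 293²=85849, 438·14²=85848, difference 1.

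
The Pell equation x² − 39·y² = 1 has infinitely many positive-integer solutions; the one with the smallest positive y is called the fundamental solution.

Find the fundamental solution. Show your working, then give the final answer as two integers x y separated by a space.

25 4

[6; 4,12] for √39; ℓ=2 ⇒ convergent index 1
k=0  a_k=6  p_k/q_k = 6/1
k=1  a_k=4  p_k/q_k = 25/4
(x₁, y₁) = (25, 4);  25² − 39·4² = 1 ✓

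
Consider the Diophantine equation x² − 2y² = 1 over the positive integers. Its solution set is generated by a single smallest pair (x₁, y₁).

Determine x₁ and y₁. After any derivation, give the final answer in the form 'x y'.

[1; 2] for √2; ℓ=1 ⇒ convergent index 1
step 0: (1, 1)  from 1·(1,0) + (0,1)
step 1: (3, 2)  from 2·(1,1) + (1,0)
fundamental: x₁=3, y₁=2  (since 9 − 2·4 = 1)

3 2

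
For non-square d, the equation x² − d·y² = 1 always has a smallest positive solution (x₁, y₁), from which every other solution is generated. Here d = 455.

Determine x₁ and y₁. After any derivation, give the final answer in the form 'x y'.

64 3

[21; 3,42] for √455; ℓ=2 ⇒ convergent index 1
k=0  a_k=21  p_k/q_k = 21/1
k=1  a_k=3  p_k/q_k = 64/3
→ (64, 3).  Check: 64²=4096, 455·3²=4095, difference 1.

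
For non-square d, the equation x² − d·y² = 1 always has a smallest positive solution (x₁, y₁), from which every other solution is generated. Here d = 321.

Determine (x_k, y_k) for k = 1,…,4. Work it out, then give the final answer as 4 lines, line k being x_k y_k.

215 12
92449 5160
39752855 2218788
17093635201 954073680

d=321: √d = [17; 1,10,1,34] (ℓ=4, even), read p_3/q_3
a_0=17:  p_0=17·1+0=17,  q_0=17·0+1=1
…
a_2=10:  p_2=10·18+17=197,  q_2=10·1+1=11
a_3=1:  p_3=1·197+18=215,  q_3=1·11+1=12
(x₁, y₁) = (215, 12);  215² − 321·12² = 1 ✓
(215+12√321)^2 = 92449 + 5160√321
(215+12√321)^3 = 39752855 + 2218788√321
(215+12√321)^4 = 17093635201 + 954073680√321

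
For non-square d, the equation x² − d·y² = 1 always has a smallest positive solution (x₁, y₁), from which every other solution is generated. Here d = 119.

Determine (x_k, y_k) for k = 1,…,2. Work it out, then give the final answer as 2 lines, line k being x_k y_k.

[10; 1,9,1,20] for √119; ℓ=4 ⇒ convergent index 3
step 0: (10, 1)  from 10·(1,0) + (0,1)
…
step 2: (109, 10)  from 9·(11,1) + (10,1)
step 3: (120, 11)  from 1·(109,10) + (11,1)
fundamental: x₁=120, y₁=11  (since 14400 − 119·121 = 1)
(x_2, y_2) = (120·120 + 119·11·11, 120·11 + 11·120) = (28799, 2640)

120 11
28799 2640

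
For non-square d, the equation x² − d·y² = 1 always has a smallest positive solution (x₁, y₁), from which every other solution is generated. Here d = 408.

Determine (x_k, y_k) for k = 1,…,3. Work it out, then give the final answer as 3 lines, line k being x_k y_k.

101 5
20401 1010
4120901 204015

√408 → a₀=20, period (5,40); ℓ=2 even so k=1
k=0  a_k=20  p_k/q_k = 20/1
k=1  a_k=5  p_k/q_k = 101/5
fundamental: x₁=101, y₁=5  (since 10201 − 408·25 = 1)
k=2:  x_2 = 101·101+408·5·5 = 20401,  y_2 = 101·5+5·101 = 1010
k=3:  x_3 = 101·20401+408·5·1010 = 4120901,  y_3 = 101·1010+5·20401 = 204015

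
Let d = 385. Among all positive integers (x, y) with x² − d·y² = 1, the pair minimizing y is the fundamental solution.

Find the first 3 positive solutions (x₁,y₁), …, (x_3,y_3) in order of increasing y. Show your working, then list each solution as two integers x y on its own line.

√385 = [19; 1,1,1,1,1,…,1,1,38, …], period ℓ=16 (even) → k=15
k=0  a_k=19  p_k/q_k = 19/1
k=1  a_k=1  p_k/q_k = 20/1
…
k=3  a_k=1  p_k/q_k = 59/3
k=4  a_k=1  p_k/q_k = 98/5
k=5  a_k=1  p_k/q_k = 157/8
…
k=11  a_k=1  p_k/q_k = 13009/663
…
k=13  a_k=1  p_k/q_k = 36280/1849
k=14  a_k=1  p_k/q_k = 59551/3035
k=15  a_k=1  p_k/q_k = 95831/4884
→ (95831, 4884).  Check: 95831²=9183580561, 385·4884²=9183580560, difference 1.
k=2:  x_2 = 95831·95831+385·4884·4884 = 18367161121,  y_2 = 95831·4884+4884·95831 = 936077208
k=3:  x_3 = 95831·18367161121+385·4884·936077208 = 3520286834677271,  y_3 = 95831·936077208+4884·18367161121 = 179410429834812

95831 4884
18367161121 936077208
3520286834677271 179410429834812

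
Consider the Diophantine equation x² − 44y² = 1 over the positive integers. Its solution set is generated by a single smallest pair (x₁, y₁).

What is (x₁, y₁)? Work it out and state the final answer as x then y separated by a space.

199 30

d=44: √d = [6; 1,1,1,2,1,1,1,12] (ℓ=8, even), read p_7/q_7
step 0: (6, 1)  from 6·(1,0) + (0,1)
…
step 5: (73, 11)  from 1·(53,8) + (20,3)
step 6: (126, 19)  from 1·(73,11) + (53,8)
step 7: (199, 30)  from 1·(126,19) + (73,11)
→ (199, 30).  Check: 199²=39601, 44·30²=39600, difference 1.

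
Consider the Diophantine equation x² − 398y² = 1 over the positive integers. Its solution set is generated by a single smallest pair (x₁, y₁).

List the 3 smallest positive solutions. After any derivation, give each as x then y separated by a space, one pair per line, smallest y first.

d=398: √d = [19; 1,18,1,38] (ℓ=4, even), read p_3/q_3
i=0: a=19 ⇒ p=19, q=1
…
i=2: a=18 ⇒ p=379, q=19
i=3: a=1 ⇒ p=399, q=20
→ (399, 20).  Check: 399²=159201, 398·20²=159200, difference 1.
n=2: (399,20)∘(399,20) = (399·399+398·20·20, 399·20+20·399) = (318401,15960)
n=3: (318401,15960)∘(399,20) = (399·318401+398·20·15960, 399·15960+20·318401) = (254083599,12736060)

399 20
318401 15960
254083599 12736060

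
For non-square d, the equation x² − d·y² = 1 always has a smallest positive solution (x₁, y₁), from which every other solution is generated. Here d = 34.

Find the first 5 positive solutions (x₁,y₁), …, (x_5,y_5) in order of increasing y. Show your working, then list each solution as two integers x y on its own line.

35 6
2449 420
171395 29394
11995201 2057160
839492675 143971806

d=34: √d = [5; 1,4,1,10] (ℓ=4, even), read p_3/q_3
a_0=5:  p_0=5·1+0=5,  q_0=5·0+1=1
…
a_2=4:  p_2=4·6+5=29,  q_2=4·1+1=5
a_3=1:  p_3=1·29+6=35,  q_3=1·5+1=6
→ (35, 6).  Check: 35²=1225, 34·6²=1224, difference 1.
(35+6√34)^2 = 2449 + 420√34
(35+6√34)^3 = 171395 + 29394√34
(35+6√34)^4 = 11995201 + 2057160√34
(35+6√34)^5 = 839492675 + 143971806√34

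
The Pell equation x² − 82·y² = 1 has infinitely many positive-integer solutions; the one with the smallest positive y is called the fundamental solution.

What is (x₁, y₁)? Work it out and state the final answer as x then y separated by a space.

163 18

d=82: √d = [9; 18] (ℓ=1, odd), read p_1/q_1
i=0: a=9 ⇒ p=9, q=1
i=1: a=18 ⇒ p=163, q=18
→ (163, 18).  Check: 163²=26569, 82·18²=26568, difference 1.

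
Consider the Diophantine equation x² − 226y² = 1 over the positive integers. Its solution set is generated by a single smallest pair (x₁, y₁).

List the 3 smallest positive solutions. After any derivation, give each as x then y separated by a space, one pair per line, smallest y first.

451 30
406801 27060
366934051 24408090

√226 = [15; 30, …], period ℓ=1 (odd) → k=1
step 0: (15, 1)  from 15·(1,0) + (0,1)
step 1: (451, 30)  from 30·(15,1) + (1,0)
(x₁, y₁) = (451, 30);  451² − 226·30² = 1 ✓
n=2: (451,30)∘(451,30) = (451·451+226·30·30, 451·30+30·451) = (406801,27060)
n=3: (406801,27060)∘(451,30) = (451·406801+226·30·27060, 451·27060+30·406801) = (366934051,24408090)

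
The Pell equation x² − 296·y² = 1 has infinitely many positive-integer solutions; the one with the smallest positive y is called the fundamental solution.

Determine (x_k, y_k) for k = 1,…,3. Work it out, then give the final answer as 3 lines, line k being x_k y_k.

3699 215
27365201 1590570
202447753299 11767036645

√296 = [17; 4,1,7,1,4,34, …], period ℓ=6 (even) → k=5
step 0: (17, 1)  from 17·(1,0) + (0,1)
…
step 3: (671, 39)  from 7·(86,5) + (69,4)
step 4: (757, 44)  from 1·(671,39) + (86,5)
step 5: (3699, 215)  from 4·(757,44) + (671,39)
(x₁, y₁) = (3699, 215);  3699² − 296·215² = 1 ✓
n=2: (3699,215)∘(3699,215) = (3699·3699+296·215·215, 3699·215+215·3699) = (27365201,1590570)
n=3: (27365201,1590570)∘(3699,215) = (3699·27365201+296·215·1590570, 3699·1590570+215·27365201) = (202447753299,11767036645)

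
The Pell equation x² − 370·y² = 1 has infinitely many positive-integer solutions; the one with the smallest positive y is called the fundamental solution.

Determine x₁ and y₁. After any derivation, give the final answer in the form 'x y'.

213859 11118

√370 → a₀=19, period (4,4,38); ℓ=3 odd so k=5
step 0: (19, 1)  from 19·(1,0) + (0,1)
step 1: (77, 4)  from 4·(19,1) + (1,0)
…
step 3: (12503, 650)  from 38·(327,17) + (77,4)
step 4: (50339, 2617)  from 4·(12503,650) + (327,17)
step 5: (213859, 11118)  from 4·(50339,2617) + (12503,650)
fundamental: x₁=213859, y₁=11118  (since 45735671881 − 370·123609924 = 1)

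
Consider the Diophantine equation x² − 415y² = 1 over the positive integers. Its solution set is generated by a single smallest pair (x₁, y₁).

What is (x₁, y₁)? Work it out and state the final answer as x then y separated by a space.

18412804 903849

d=415: √d = [20; 2,1,2,4,6,…,1,2,40] (ℓ=16, even), read p_15/q_15
step 0: (20, 1)  from 20·(1,0) + (0,1)
step 1: (41, 2)  from 2·(20,1) + (1,0)
step 2: (61, 3)  from 1·(41,2) + (20,1)
…
step 6: (5154, 253)  from 1·(4441,218) + (713,35)
step 7: (9595, 471)  from 1·(5154,253) + (4441,218)
step 8: (33939, 1666)  from 3·(9595,471) + (5154,253)
…
step 10: (77473, 3803)  from 1·(43534,2137) + (33939,1666)
…
step 12: (2110961, 103623)  from 4·(508372,24955) + (77473,3803)
step 13: (4730294, 232201)  from 2·(2110961,103623) + (508372,24955)
step 14: (6841255, 335824)  from 1·(4730294,232201) + (2110961,103623)
step 15: (18412804, 903849)  from 2·(6841255,335824) + (4730294,232201)
→ (18412804, 903849).  Check: 18412804²=339031351142416, 415·903849²=339031351142415, difference 1.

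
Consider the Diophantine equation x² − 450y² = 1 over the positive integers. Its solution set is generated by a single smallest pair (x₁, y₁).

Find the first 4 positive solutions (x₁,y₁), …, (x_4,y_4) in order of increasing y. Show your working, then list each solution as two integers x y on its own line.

d=450: √d = [21; 4,1,2,4,2,1,4,42] (ℓ=8, even), read p_7/q_7
i=0: a=21 ⇒ p=21, q=1
…
i=2: a=1 ⇒ p=106, q=5
i=3: a=2 ⇒ p=297, q=14
…
i=6: a=1 ⇒ p=4179, q=197
i=7: a=4 ⇒ p=19601, q=924
fundamental: x₁=19601, y₁=924  (since 384199201 − 450·853776 = 1)
k=2:  x_2 = 19601·19601+450·924·924 = 768398401,  y_2 = 19601·924+924·19601 = 36222648
k=3:  x_3 = 19601·768398401+450·924·36222648 = 30122754096401,  y_3 = 19601·36222648+924·768398401 = 1420000245972
k=4:  x_4 = 19601·30122754096401+450·924·1420000245972 = 1180872205318713601,  y_4 = 19601·1420000245972+924·30122754096401 = 55666849606371696

19601 924
768398401 36222648
30122754096401 1420000245972
1180872205318713601 55666849606371696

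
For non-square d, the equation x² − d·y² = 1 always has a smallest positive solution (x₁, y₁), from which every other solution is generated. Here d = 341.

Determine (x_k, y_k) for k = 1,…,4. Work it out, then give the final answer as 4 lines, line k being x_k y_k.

√341 → a₀=18, period (2,6,1,8,2,…,6,2,36); ℓ=14 even so k=13
i=0: a=18 ⇒ p=18, q=1
i=1: a=2 ⇒ p=37, q=2
i=2: a=6 ⇒ p=240, q=13
…
i=4: a=8 ⇒ p=2456, q=133
i=5: a=2 ⇒ p=5189, q=281
i=6: a=1 ⇒ p=7645, q=414
…
i=8: a=1 ⇒ p=28124, q=1523
…
i=10: a=8 ⇒ p=641940, q=34763
…
i=12: a=6 ⇒ p=4953942, q=268271
i=13: a=2 ⇒ p=10626551, q=575460
→ (10626551, 575460).  Check: 10626551²=112923586155601, 341·575460²=112923586155600, difference 1.
(10626551+575460√341)^2 = 225847172311201 + 12230310076920√341
(10626551+575460√341)^3 = 4799952989541519968951 + 259932027556408030380√341
(10626551+575460√341)^4 = 102013890481930631287980124801 + 5524361894723138392975161840√341

10626551 575460
225847172311201 12230310076920
4799952989541519968951 259932027556408030380
102013890481930631287980124801 5524361894723138392975161840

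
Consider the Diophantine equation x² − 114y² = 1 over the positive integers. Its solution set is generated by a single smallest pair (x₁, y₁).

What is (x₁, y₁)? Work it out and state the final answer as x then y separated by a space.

√114 → a₀=10, period (1,2,10,2,1,20); ℓ=6 even so k=5
k=0  a_k=10  p_k/q_k = 10/1
…
k=2  a_k=2  p_k/q_k = 32/3
k=3  a_k=10  p_k/q_k = 331/31
k=4  a_k=2  p_k/q_k = 694/65
k=5  a_k=1  p_k/q_k = 1025/96
→ (1025, 96).  Check: 1025²=1050625, 114·96²=1050624, difference 1.

1025 96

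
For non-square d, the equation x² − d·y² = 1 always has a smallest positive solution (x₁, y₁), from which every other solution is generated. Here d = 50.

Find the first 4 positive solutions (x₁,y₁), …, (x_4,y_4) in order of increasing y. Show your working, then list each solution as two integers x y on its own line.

[7; 14] for √50; ℓ=1 ⇒ convergent index 1
k=0  a_k=7  p_k/q_k = 7/1
k=1  a_k=14  p_k/q_k = 99/14
→ (99, 14).  Check: 99²=9801, 50·14²=9800, difference 1.
(x_2, y_2) = (99·99 + 50·14·14, 99·14 + 14·99) = (19601, 2772)
(x_3, y_3) = (99·19601 + 50·14·2772, 99·2772 + 14·19601) = (3880899, 548842)
(x_4, y_4) = (99·3880899 + 50·14·548842, 99·548842 + 14·3880899) = (768398401, 108667944)

99 14
19601 2772
3880899 548842
768398401 108667944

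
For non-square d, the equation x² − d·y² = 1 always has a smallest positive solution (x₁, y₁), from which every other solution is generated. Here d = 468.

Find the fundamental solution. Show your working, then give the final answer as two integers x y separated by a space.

649 30

d=468: √d = [21; 1,1,1,2,1,1,1,42] (ℓ=8, even), read p_7/q_7
step 0: (21, 1)  from 21·(1,0) + (0,1)
step 1: (22, 1)  from 1·(21,1) + (1,0)
step 2: (43, 2)  from 1·(22,1) + (21,1)
step 3: (65, 3)  from 1·(43,2) + (22,1)
step 4: (173, 8)  from 2·(65,3) + (43,2)
step 5: (238, 11)  from 1·(173,8) + (65,3)
step 6: (411, 19)  from 1·(238,11) + (173,8)
step 7: (649, 30)  from 1·(411,19) + (238,11)
fundamental: x₁=649, y₁=30  (since 421201 − 468·900 = 1)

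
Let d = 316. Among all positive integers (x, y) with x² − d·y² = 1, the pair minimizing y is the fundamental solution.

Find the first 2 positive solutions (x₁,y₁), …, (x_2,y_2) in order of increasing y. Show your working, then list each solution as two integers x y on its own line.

12799 720
327628801 18430560

√316 → a₀=17, period (1,3,2,8,2,3,1,34); ℓ=8 even so k=7
step 0: (17, 1)  from 17·(1,0) + (0,1)
…
step 2: (71, 4)  from 3·(18,1) + (17,1)
…
step 4: (1351, 76)  from 8·(160,9) + (71,4)
step 5: (2862, 161)  from 2·(1351,76) + (160,9)
step 6: (9937, 559)  from 3·(2862,161) + (1351,76)
step 7: (12799, 720)  from 1·(9937,559) + (2862,161)
fundamental: x₁=12799, y₁=720  (since 163814401 − 316·518400 = 1)
k=2:  x_2 = 12799·12799+316·720·720 = 327628801,  y_2 = 12799·720+720·12799 = 18430560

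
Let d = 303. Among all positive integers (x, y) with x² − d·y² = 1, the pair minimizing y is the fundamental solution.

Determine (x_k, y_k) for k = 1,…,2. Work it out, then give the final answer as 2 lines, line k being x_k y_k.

2524 145
12741151 731960

√303 → a₀=17, period (2,2,5,2,2,34); ℓ=6 even so k=5
a_0=17:  p_0=17·1+0=17,  q_0=17·0+1=1
a_1=2:  p_1=2·17+1=35,  q_1=2·1+0=2
a_2=2:  p_2=2·35+17=87,  q_2=2·2+1=5
a_3=5:  p_3=5·87+35=470,  q_3=5·5+2=27
a_4=2:  p_4=2·470+87=1027,  q_4=2·27+5=59
a_5=2:  p_5=2·1027+470=2524,  q_5=2·59+27=145
fundamental: x₁=2524, y₁=145  (since 6370576 − 303·21025 = 1)
(2524+145√303)^2 = 12741151 + 731960√303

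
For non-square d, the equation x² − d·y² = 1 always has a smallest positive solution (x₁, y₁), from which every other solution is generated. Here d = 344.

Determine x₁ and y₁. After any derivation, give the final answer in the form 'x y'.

√344 → a₀=18, period (1,1,4,1,3,1,4,1,1,36); ℓ=10 even so k=9
k=0  a_k=18  p_k/q_k = 18/1
k=1  a_k=1  p_k/q_k = 19/1
k=2  a_k=1  p_k/q_k = 37/2
k=3  a_k=4  p_k/q_k = 167/9
k=4  a_k=1  p_k/q_k = 204/11
k=5  a_k=3  p_k/q_k = 779/42
k=6  a_k=1  p_k/q_k = 983/53
k=7  a_k=4  p_k/q_k = 4711/254
k=8  a_k=1  p_k/q_k = 5694/307
k=9  a_k=1  p_k/q_k = 10405/561
fundamental: x₁=10405, y₁=561  (since 108264025 − 344·314721 = 1)

10405 561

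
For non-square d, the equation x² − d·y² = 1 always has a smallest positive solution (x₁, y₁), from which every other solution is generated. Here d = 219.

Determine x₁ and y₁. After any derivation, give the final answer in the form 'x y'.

74 5

[14; 1,3,1,28] for √219; ℓ=4 ⇒ convergent index 3
a_0=14:  p_0=14·1+0=14,  q_0=14·0+1=1
a_1=1:  p_1=1·14+1=15,  q_1=1·1+0=1
a_2=3:  p_2=3·15+14=59,  q_2=3·1+1=4
a_3=1:  p_3=1·59+15=74,  q_3=1·4+1=5
→ (74, 5).  Check: 74²=5476, 219·5²=5475, difference 1.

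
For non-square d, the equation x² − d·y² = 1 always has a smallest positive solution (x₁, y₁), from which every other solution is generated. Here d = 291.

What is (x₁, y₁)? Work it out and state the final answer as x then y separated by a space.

[17; 17,34] for √291; ℓ=2 ⇒ convergent index 1
a_0=17:  p_0=17·1+0=17,  q_0=17·0+1=1
a_1=17:  p_1=17·17+1=290,  q_1=17·1+0=17
fundamental: x₁=290, y₁=17  (since 84100 − 291·289 = 1)

290 17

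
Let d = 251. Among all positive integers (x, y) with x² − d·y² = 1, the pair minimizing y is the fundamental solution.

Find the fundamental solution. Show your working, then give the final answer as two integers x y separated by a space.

3674890 231957

√251 → a₀=15, period (1,5,2,1,2,…,5,1,30); ℓ=14 even so k=13
a_0=15:  p_0=15·1+0=15,  q_0=15·0+1=1
…
a_2=5:  p_2=5·16+15=95,  q_2=5·1+1=6
a_3=2:  p_3=2·95+16=206,  q_3=2·6+1=13
…
a_5=2:  p_5=2·301+206=808,  q_5=2·19+13=51
…
a_7=15:  p_7=15·1917+808=29563,  q_7=15·121+51=1866
a_8=2:  p_8=2·29563+1917=61043,  q_8=2·1866+121=3853
…
a_10=1:  p_10=1·151649+61043=212692,  q_10=1·9572+3853=13425
…
a_12=5:  p_12=5·577033+212692=3097857,  q_12=5·36422+13425=195535
a_13=1:  p_13=1·3097857+577033=3674890,  q_13=1·195535+36422=231957
fundamental: x₁=3674890, y₁=231957  (since 13504816512100 − 251·53804049849 = 1)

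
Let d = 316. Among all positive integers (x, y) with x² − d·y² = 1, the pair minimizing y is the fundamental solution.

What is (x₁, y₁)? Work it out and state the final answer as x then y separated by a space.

12799 720

√316 → a₀=17, period (1,3,2,8,2,3,1,34); ℓ=8 even so k=7
k=0  a_k=17  p_k/q_k = 17/1
k=1  a_k=1  p_k/q_k = 18/1
…
k=3  a_k=2  p_k/q_k = 160/9
…
k=5  a_k=2  p_k/q_k = 2862/161
k=6  a_k=3  p_k/q_k = 9937/559
k=7  a_k=1  p_k/q_k = 12799/720
(x₁, y₁) = (12799, 720);  12799² − 316·720² = 1 ✓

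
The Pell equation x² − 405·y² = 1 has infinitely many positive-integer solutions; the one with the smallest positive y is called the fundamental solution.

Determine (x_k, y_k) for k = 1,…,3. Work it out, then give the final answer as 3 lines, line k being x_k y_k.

161 8
51841 2576
16692641 829464

d=405: √d = [20; 8,40] (ℓ=2, even), read p_1/q_1
a_0=20:  p_0=20·1+0=20,  q_0=20·0+1=1
a_1=8:  p_1=8·20+1=161,  q_1=8·1+0=8
(x₁, y₁) = (161, 8);  161² − 405·8² = 1 ✓
(161+8√405)^2 = 51841 + 2576√405
(161+8√405)^3 = 16692641 + 829464√405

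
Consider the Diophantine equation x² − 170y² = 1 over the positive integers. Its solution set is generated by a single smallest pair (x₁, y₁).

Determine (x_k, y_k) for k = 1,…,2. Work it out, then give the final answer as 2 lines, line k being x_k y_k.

339 26
229841 17628

√170 = [13; 26, …], period ℓ=1 (odd) → k=1
step 0: (13, 1)  from 13·(1,0) + (0,1)
step 1: (339, 26)  from 26·(13,1) + (1,0)
→ (339, 26).  Check: 339²=114921, 170·26²=114920, difference 1.
n=2: (339,26)∘(339,26) = (339·339+170·26·26, 339·26+26·339) = (229841,17628)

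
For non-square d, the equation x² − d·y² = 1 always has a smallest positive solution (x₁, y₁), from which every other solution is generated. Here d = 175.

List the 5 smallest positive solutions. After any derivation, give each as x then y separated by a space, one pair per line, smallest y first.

√175 = [13; 4,2,1,2,4,26, …], period ℓ=6 (even) → k=5
a_0=13:  p_0=13·1+0=13,  q_0=13·0+1=1
…
a_4=2:  p_4=2·172+119=463,  q_4=2·13+9=35
a_5=4:  p_5=4·463+172=2024,  q_5=4·35+13=153
fundamental: x₁=2024, y₁=153  (since 4096576 − 175·23409 = 1)
(2024+153√175)^2 = 8193151 + 619344√175
(2024+153√175)^3 = 33165873224 + 2507104359√175
(2024+153√175)^4 = 134255446617601 + 10148757825888√175
(2024+153√175)^5 = 543466014742175624 + 41082169172090265√175

2024 153
8193151 619344
33165873224 2507104359
134255446617601 10148757825888
543466014742175624 41082169172090265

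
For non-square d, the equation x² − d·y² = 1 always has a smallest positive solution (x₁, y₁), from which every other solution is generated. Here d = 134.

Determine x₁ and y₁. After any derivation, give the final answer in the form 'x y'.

[11; 1,1,2,1,3,…,1,1,22] for √134; ℓ=14 ⇒ convergent index 13
i=0: a=11 ⇒ p=11, q=1
i=1: a=1 ⇒ p=12, q=1
i=2: a=1 ⇒ p=23, q=2
i=3: a=2 ⇒ p=58, q=5
i=4: a=1 ⇒ p=81, q=7
i=5: a=3 ⇒ p=301, q=26
i=6: a=1 ⇒ p=382, q=33
i=7: a=10 ⇒ p=4121, q=356
i=8: a=1 ⇒ p=4503, q=389
i=9: a=3 ⇒ p=17630, q=1523
i=10: a=1 ⇒ p=22133, q=1912
i=11: a=2 ⇒ p=61896, q=5347
i=12: a=1 ⇒ p=84029, q=7259
i=13: a=1 ⇒ p=145925, q=12606
(x₁, y₁) = (145925, 12606);  145925² − 134·12606² = 1 ✓

145925 12606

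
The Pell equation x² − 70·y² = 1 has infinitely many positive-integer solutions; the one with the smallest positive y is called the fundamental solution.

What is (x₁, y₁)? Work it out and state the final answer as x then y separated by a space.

[8; 2,1,2,1,2,16] for √70; ℓ=6 ⇒ convergent index 5
step 0: (8, 1)  from 8·(1,0) + (0,1)
step 1: (17, 2)  from 2·(8,1) + (1,0)
step 2: (25, 3)  from 1·(17,2) + (8,1)
…
step 4: (92, 11)  from 1·(67,8) + (25,3)
step 5: (251, 30)  from 2·(92,11) + (67,8)
→ (251, 30).  Check: 251²=63001, 70·30²=63000, difference 1.

251 30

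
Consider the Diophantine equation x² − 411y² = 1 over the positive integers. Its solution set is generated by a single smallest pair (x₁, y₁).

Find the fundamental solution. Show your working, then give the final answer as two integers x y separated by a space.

d=411: √d = [20; 3,1,1,1,19,1,1,1,3,40] (ℓ=10, even), read p_9/q_9
a_0=20:  p_0=20·1+0=20,  q_0=20·0+1=1
a_1=3:  p_1=3·20+1=61,  q_1=3·1+0=3
…
a_6=1:  p_6=1·4379+223=4602,  q_6=1·216+11=227
…
a_8=1:  p_8=1·8981+4602=13583,  q_8=1·443+227=670
a_9=3:  p_9=3·13583+8981=49730,  q_9=3·670+443=2453
→ (49730, 2453).  Check: 49730²=2473072900, 411·2453²=2473072899, difference 1.

49730 2453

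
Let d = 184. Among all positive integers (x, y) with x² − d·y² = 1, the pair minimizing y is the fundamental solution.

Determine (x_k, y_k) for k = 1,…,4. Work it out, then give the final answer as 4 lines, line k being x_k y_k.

24335 1794
1184384449 87313980
57643991108495 4249571404806
2805533046066067201 206826640184594040

√184 = [13; 1,1,3,2,1,2,1,2,3,1,1,26, …], period ℓ=12 (even) → k=11
step 0: (13, 1)  from 13·(1,0) + (0,1)
step 1: (14, 1)  from 1·(13,1) + (1,0)
step 2: (27, 2)  from 1·(14,1) + (13,1)
…
step 4: (217, 16)  from 2·(95,7) + (27,2)
step 5: (312, 23)  from 1·(217,16) + (95,7)
step 6: (841, 62)  from 2·(312,23) + (217,16)
step 7: (1153, 85)  from 1·(841,62) + (312,23)
…
step 9: (10594, 781)  from 3·(3147,232) + (1153,85)
step 10: (13741, 1013)  from 1·(10594,781) + (3147,232)
step 11: (24335, 1794)  from 1·(13741,1013) + (10594,781)
fundamental: x₁=24335, y₁=1794  (since 592192225 − 184·3218436 = 1)
n=2: (24335,1794)∘(24335,1794) = (24335·24335+184·1794·1794, 24335·1794+1794·24335) = (1184384449,87313980)
n=3: (1184384449,87313980)∘(24335,1794) = (24335·1184384449+184·1794·87313980, 24335·87313980+1794·1184384449) = (57643991108495,4249571404806)
n=4: (57643991108495,4249571404806)∘(24335,1794) = (24335·57643991108495+184·1794·4249571404806, 24335·4249571404806+1794·57643991108495) = (2805533046066067201,206826640184594040)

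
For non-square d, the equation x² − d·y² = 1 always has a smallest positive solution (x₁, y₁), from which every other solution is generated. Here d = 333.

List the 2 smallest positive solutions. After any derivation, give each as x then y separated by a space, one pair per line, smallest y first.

√333 = [18; 4,36, …], period ℓ=2 (even) → k=1
i=0: a=18 ⇒ p=18, q=1
i=1: a=4 ⇒ p=73, q=4
(x₁, y₁) = (73, 4);  73² − 333·4² = 1 ✓
k=2:  x_2 = 73·73+333·4·4 = 10657,  y_2 = 73·4+4·73 = 584

73 4
10657 584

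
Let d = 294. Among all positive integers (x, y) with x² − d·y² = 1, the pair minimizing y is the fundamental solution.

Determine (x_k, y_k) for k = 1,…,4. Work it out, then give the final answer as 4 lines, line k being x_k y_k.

4801 280
46099201 2688560
442644523201 25815552840
4250272665676801 247880935681120

[17; 6,1,4,1,6,34] for √294; ℓ=6 ⇒ convergent index 5
a_0=17:  p_0=17·1+0=17,  q_0=17·0+1=1
…
a_2=1:  p_2=1·103+17=120,  q_2=1·6+1=7
…
a_4=1:  p_4=1·583+120=703,  q_4=1·34+7=41
a_5=6:  p_5=6·703+583=4801,  q_5=6·41+34=280
fundamental: x₁=4801, y₁=280  (since 23049601 − 294·78400 = 1)
(x_2, y_2) = (4801·4801 + 294·280·280, 4801·280 + 280·4801) = (46099201, 2688560)
(x_3, y_3) = (4801·46099201 + 294·280·2688560, 4801·2688560 + 280·46099201) = (442644523201, 25815552840)
(x_4, y_4) = (4801·442644523201 + 294·280·25815552840, 4801·25815552840 + 280·442644523201) = (4250272665676801, 247880935681120)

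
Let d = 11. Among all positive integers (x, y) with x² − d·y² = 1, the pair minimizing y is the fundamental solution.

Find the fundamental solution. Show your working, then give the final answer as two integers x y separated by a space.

√11 → a₀=3, period (3,6); ℓ=2 even so k=1
a_0=3:  p_0=3·1+0=3,  q_0=3·0+1=1
a_1=3:  p_1=3·3+1=10,  q_1=3·1+0=3
(x₁, y₁) = (10, 3);  10² − 11·3² = 1 ✓

10 3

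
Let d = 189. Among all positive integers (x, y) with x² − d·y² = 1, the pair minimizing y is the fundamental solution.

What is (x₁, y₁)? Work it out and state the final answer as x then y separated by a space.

55 4

[13; 1,2,1,26] for √189; ℓ=4 ⇒ convergent index 3
a_0=13:  p_0=13·1+0=13,  q_0=13·0+1=1
a_1=1:  p_1=1·13+1=14,  q_1=1·1+0=1
a_2=2:  p_2=2·14+13=41,  q_2=2·1+1=3
a_3=1:  p_3=1·41+14=55,  q_3=1·3+1=4
→ (55, 4).  Check: 55²=3025, 189·4²=3024, difference 1.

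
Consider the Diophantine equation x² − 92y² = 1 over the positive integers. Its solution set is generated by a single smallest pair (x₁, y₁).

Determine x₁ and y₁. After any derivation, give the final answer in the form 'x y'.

1151 120

d=92: √d = [9; 1,1,2,4,2,1,1,18] (ℓ=8, even), read p_7/q_7
k=0  a_k=9  p_k/q_k = 9/1
k=1  a_k=1  p_k/q_k = 10/1
…
k=6  a_k=1  p_k/q_k = 681/71
k=7  a_k=1  p_k/q_k = 1151/120
→ (1151, 120).  Check: 1151²=1324801, 92·120²=1324800, difference 1.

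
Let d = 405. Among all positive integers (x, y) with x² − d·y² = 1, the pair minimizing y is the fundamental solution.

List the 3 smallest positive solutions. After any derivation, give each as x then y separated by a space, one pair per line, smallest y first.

161 8
51841 2576
16692641 829464

√405 = [20; 8,40, …], period ℓ=2 (even) → k=1
k=0  a_k=20  p_k/q_k = 20/1
k=1  a_k=8  p_k/q_k = 161/8
(x₁, y₁) = (161, 8);  161² − 405·8² = 1 ✓
k=2:  x_2 = 161·161+405·8·8 = 51841,  y_2 = 161·8+8·161 = 2576
k=3:  x_3 = 161·51841+405·8·2576 = 16692641,  y_3 = 161·2576+8·51841 = 829464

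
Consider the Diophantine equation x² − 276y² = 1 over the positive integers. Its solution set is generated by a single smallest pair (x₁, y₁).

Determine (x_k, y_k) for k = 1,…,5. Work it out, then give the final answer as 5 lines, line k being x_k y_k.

7775 468
120901249 7277400
1880014414175 113163569532
29234224019520001 1759693498945200
454592181623521601375 27363233795434290468

[16; 1,1,1,1,2,2,2,1,1,1,1,32] for √276; ℓ=12 ⇒ convergent index 11
a_0=16:  p_0=16·1+0=16,  q_0=16·0+1=1
a_1=1:  p_1=1·16+1=17,  q_1=1·1+0=1
a_2=1:  p_2=1·17+16=33,  q_2=1·1+1=2
…
a_4=1:  p_4=1·50+33=83,  q_4=1·3+2=5
…
a_6=2:  p_6=2·216+83=515,  q_6=2·13+5=31
a_7=2:  p_7=2·515+216=1246,  q_7=2·31+13=75
a_8=1:  p_8=1·1246+515=1761,  q_8=1·75+31=106
a_9=1:  p_9=1·1761+1246=3007,  q_9=1·106+75=181
a_10=1:  p_10=1·3007+1761=4768,  q_10=1·181+106=287
a_11=1:  p_11=1·4768+3007=7775,  q_11=1·287+181=468
fundamental: x₁=7775, y₁=468  (since 60450625 − 276·219024 = 1)
(7775+468√276)^2 = 120901249 + 7277400√276
(7775+468√276)^3 = 1880014414175 + 113163569532√276
(7775+468√276)^4 = 29234224019520001 + 1759693498945200√276
(7775+468√276)^5 = 454592181623521601375 + 27363233795434290468√276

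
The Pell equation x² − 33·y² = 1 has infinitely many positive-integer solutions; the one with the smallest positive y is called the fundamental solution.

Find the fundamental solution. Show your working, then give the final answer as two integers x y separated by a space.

√33 → a₀=5, period (1,2,1,10); ℓ=4 even so k=3
i=0: a=5 ⇒ p=5, q=1
…
i=2: a=2 ⇒ p=17, q=3
i=3: a=1 ⇒ p=23, q=4
→ (23, 4).  Check: 23²=529, 33·4²=528, difference 1.

23 4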